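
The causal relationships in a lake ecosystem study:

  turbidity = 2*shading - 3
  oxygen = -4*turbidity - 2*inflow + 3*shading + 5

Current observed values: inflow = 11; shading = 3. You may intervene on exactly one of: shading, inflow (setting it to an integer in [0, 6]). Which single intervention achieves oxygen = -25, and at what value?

Intervening on shading: with other inputs at their observed values, oxygen = -5*shading - 5. Solving for -25 gives shading = 4, within [0, 6].
Intervening on inflow: oxygen = -2*inflow + 2. Reaching -25 requires inflow = 27/2, not an integer.

set shading = 4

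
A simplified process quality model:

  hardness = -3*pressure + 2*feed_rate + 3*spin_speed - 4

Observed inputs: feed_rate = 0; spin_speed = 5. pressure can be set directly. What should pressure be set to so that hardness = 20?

pressure = -3

Substituting into the hardness equation gives hardness = -3*pressure + 11.
Solve -3*pressure + 11 = 20: pressure = (20 - 11) / -3 = -3.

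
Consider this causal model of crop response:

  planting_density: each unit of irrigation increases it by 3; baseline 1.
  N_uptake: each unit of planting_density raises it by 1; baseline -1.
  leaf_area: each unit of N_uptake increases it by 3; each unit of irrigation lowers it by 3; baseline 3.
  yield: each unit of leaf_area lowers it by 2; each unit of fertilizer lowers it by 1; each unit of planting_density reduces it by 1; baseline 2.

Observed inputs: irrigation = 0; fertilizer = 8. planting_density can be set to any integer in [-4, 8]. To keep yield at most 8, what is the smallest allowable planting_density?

planting_density = -2

Intervening on planting_density fixes its value directly, overriding its dependence on irrigation.
Substituting into the leaf_area equation gives leaf_area = 3*planting_density.
This gives yield = -7*planting_density - 6.
Require -7*planting_density - 6 ≤ 8, so planting_density ≥ -2.
The smallest integer in [-4, 8] satisfying this is -2.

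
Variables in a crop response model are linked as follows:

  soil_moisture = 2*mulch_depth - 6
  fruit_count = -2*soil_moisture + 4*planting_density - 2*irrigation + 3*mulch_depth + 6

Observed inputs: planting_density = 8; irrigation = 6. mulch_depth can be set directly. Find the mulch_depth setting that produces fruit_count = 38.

mulch_depth = 0

Substituting into the fruit_count equation gives fruit_count = -mulch_depth + 38.
Solve -mulch_depth + 38 = 38: mulch_depth = (38 - 38) / -1 = 0.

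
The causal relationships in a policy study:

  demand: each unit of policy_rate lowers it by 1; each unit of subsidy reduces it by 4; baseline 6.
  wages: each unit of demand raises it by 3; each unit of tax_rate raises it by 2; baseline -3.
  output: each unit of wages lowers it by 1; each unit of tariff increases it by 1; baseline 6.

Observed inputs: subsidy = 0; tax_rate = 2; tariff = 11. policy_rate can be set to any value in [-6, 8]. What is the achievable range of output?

Substituting into the demand equation gives demand = -policy_rate + 6.
This gives wages = -3*policy_rate + 19.
output becomes 3*policy_rate - 2.
Linear in policy_rate, so extremes are at the endpoints: policy_rate = -6 gives output = -20; policy_rate = 8 gives output = 22.

-20 to 22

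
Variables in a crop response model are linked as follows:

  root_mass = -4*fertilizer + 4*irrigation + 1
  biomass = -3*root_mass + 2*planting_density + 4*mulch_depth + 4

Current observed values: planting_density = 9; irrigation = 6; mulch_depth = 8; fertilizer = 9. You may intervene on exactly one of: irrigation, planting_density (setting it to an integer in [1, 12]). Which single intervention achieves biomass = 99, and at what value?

set irrigation = 5

Intervening on irrigation: with other inputs at their observed values, biomass = -12*irrigation + 159. Solving for 99 gives irrigation = 5, within [1, 12].
Intervening on planting_density: biomass = 2*planting_density + 69. Reaching 99 requires planting_density = 15, outside [1, 12].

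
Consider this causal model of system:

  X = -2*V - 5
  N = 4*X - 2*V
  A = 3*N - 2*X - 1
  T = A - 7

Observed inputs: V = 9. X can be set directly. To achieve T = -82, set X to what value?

X = -2

Intervening on X fixes its value directly, overriding its dependence on V.
Substituting into the N equation gives N = 4*X - 18.
So A = 10*X - 55.
So T = 10*X - 62.
Solve 10*X - 62 = -82: X = (-82 + 62) / 10 = -2.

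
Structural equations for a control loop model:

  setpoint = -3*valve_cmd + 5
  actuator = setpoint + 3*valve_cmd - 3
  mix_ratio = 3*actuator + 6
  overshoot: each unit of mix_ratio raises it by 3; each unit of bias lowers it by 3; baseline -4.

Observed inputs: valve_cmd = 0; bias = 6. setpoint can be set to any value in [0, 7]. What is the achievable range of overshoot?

-31 to 32

Intervening on setpoint fixes its value directly, overriding its dependence on valve_cmd.
Substituting into the actuator equation gives actuator = setpoint - 3.
mix_ratio becomes 3*setpoint - 3.
Substituting into the overshoot equation gives overshoot = 9*setpoint - 31.
Linear in setpoint, so extremes are at the endpoints: setpoint = 0 gives overshoot = -31; setpoint = 7 gives overshoot = 32.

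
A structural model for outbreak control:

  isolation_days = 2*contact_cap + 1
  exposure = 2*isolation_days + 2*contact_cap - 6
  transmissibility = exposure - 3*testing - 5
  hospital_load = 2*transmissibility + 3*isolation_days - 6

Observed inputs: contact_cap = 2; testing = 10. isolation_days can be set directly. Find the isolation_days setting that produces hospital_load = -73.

Intervening on isolation_days fixes its value directly, overriding its dependence on contact_cap.
Substituting into the exposure equation gives exposure = 2*isolation_days - 2.
Substituting into the transmissibility equation gives transmissibility = 2*isolation_days - 37.
This gives hospital_load = 7*isolation_days - 80.
Solve 7*isolation_days - 80 = -73: isolation_days = (-73 + 80) / 7 = 1.

isolation_days = 1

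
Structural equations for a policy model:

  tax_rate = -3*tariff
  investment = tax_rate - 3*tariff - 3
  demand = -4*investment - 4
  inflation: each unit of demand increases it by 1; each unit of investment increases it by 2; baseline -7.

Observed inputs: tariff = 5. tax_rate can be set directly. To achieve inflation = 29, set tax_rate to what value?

tax_rate = -2

Intervening on tax_rate fixes its value directly, overriding its dependence on tariff.
Substituting into the investment equation gives investment = tax_rate - 18.
demand becomes -4*tax_rate + 68.
Substituting into the inflation equation gives inflation = -2*tax_rate + 25.
Solve -2*tax_rate + 25 = 29: tax_rate = (29 - 25) / -2 = -2.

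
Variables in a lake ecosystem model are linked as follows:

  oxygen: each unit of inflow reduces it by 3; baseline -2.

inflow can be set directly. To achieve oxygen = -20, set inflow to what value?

inflow = 6

Solve -3*inflow - 2 = -20: inflow = (-20 + 2) / -3 = 6.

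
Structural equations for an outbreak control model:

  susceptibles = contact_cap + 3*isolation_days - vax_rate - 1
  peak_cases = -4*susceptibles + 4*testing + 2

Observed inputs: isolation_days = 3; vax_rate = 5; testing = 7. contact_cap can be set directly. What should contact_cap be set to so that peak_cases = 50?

contact_cap = -8

Substituting into the susceptibles equation gives susceptibles = contact_cap + 3.
Substituting into the peak_cases equation gives peak_cases = -4*contact_cap + 18.
Solve -4*contact_cap + 18 = 50: contact_cap = (50 - 18) / -4 = -8.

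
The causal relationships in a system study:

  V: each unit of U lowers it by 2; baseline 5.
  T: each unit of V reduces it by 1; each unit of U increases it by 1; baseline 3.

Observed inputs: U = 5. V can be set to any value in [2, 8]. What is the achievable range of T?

0 to 6

Intervening on V fixes its value directly, overriding its dependence on U.
Substituting into the T equation gives T = -V + 8.
Linear in V, so extremes are at the endpoints: V = 2 gives T = 6; V = 8 gives T = 0.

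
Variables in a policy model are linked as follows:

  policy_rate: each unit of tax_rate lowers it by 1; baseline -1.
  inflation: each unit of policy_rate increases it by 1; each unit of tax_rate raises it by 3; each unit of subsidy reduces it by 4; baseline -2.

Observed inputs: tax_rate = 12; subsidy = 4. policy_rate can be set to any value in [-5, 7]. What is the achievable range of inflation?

13 to 25

Intervening on policy_rate fixes its value directly, overriding its dependence on tax_rate.
Substituting into the inflation equation gives inflation = policy_rate + 18.
Linear in policy_rate, so extremes are at the endpoints: policy_rate = -5 gives inflation = 13; policy_rate = 7 gives inflation = 25.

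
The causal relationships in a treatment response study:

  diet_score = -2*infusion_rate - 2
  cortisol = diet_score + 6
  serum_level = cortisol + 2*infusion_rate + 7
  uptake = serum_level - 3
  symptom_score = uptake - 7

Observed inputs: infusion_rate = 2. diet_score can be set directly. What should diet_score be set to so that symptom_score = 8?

Intervening on diet_score fixes its value directly, overriding its dependence on infusion_rate.
Substituting into the serum_level equation gives serum_level = diet_score + 17.
Substituting into the uptake equation gives uptake = diet_score + 14.
symptom_score becomes diet_score + 7.
Solve diet_score + 7 = 8: diet_score = (8 - 7) / 1 = 1.

diet_score = 1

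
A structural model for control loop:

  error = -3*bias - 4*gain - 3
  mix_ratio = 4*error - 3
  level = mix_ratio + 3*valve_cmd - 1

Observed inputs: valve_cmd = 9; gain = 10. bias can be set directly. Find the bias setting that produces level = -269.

bias = 10

Substituting into the error equation gives error = -3*bias - 43.
So mix_ratio = -12*bias - 175.
Substituting into the level equation gives level = -12*bias - 149.
Solve -12*bias - 149 = -269: bias = (-269 + 149) / -12 = 10.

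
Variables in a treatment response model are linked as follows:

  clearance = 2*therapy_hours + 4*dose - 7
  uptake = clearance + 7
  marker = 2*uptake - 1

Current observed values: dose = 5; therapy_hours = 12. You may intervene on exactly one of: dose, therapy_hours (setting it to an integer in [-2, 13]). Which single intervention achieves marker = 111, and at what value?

Intervening on dose: with other inputs at their observed values, marker = 8*dose + 47. Solving for 111 gives dose = 8, within [-2, 13].
Intervening on therapy_hours: marker = 4*therapy_hours + 39. Reaching 111 requires therapy_hours = 18, outside [-2, 13].

set dose = 8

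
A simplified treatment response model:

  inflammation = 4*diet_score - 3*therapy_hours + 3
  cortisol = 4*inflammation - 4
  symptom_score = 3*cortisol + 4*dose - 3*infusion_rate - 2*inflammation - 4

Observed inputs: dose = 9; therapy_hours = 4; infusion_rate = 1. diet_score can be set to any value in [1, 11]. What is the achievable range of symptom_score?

Substituting into the inflammation equation gives inflammation = 4*diet_score - 9.
cortisol becomes 16*diet_score - 40.
Substituting into the symptom_score equation gives symptom_score = 40*diet_score - 73.
Linear in diet_score, so extremes are at the endpoints: diet_score = 1 gives symptom_score = -33; diet_score = 11 gives symptom_score = 367.

-33 to 367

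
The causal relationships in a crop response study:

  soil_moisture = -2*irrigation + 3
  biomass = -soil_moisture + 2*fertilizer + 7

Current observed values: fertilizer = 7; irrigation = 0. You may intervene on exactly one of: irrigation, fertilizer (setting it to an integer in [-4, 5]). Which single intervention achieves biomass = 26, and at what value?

set irrigation = 4

Intervening on irrigation: with other inputs at their observed values, biomass = 2*irrigation + 18. Solving for 26 gives irrigation = 4, within [-4, 5].
Intervening on fertilizer: biomass = 2*fertilizer + 4. Reaching 26 requires fertilizer = 11, outside [-4, 5].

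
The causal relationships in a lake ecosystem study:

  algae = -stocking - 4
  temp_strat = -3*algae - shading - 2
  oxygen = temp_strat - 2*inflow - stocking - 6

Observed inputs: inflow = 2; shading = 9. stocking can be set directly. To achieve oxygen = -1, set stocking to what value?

stocking = 4

Substituting into the temp_strat equation gives temp_strat = 3*stocking + 1.
This gives oxygen = 2*stocking - 9.
Solve 2*stocking - 9 = -1: stocking = (-1 + 9) / 2 = 4.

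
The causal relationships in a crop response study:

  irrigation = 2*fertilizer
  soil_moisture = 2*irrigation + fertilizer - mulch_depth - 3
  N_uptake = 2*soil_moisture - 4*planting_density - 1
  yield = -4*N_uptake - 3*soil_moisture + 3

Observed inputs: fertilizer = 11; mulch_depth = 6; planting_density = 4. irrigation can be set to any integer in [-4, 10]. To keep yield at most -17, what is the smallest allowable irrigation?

irrigation = 3

Intervening on irrigation fixes its value directly, overriding its dependence on fertilizer.
Substituting into the soil_moisture equation gives soil_moisture = 2*irrigation + 2.
N_uptake becomes 4*irrigation - 13.
This gives yield = -22*irrigation + 49.
Require -22*irrigation + 49 ≤ -17, so irrigation ≥ 3.
The smallest integer in [-4, 10] satisfying this is 3.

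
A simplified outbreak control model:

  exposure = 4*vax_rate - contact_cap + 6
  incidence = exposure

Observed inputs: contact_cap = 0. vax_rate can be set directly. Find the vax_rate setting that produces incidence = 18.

Substituting into the exposure equation gives exposure = 4*vax_rate + 6.
Substituting into the incidence equation gives incidence = 4*vax_rate + 6.
Solve 4*vax_rate + 6 = 18: vax_rate = (18 - 6) / 4 = 3.

vax_rate = 3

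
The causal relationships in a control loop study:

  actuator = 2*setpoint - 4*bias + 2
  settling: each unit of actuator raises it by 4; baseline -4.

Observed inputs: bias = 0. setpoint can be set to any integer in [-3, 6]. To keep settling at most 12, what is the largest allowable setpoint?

Substituting into the actuator equation gives actuator = 2*setpoint + 2.
Substituting into the settling equation gives settling = 8*setpoint + 4.
Require 8*setpoint + 4 ≤ 12, so setpoint ≤ 1.
The largest integer in [-3, 6] satisfying this is 1.

setpoint = 1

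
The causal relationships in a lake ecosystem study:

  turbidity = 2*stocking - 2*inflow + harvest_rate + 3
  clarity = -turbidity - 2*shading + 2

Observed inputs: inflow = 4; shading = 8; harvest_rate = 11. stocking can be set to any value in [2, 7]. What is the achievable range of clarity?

-34 to -24

Substituting into the turbidity equation gives turbidity = 2*stocking + 6.
clarity becomes -2*stocking - 20.
Linear in stocking, so extremes are at the endpoints: stocking = 2 gives clarity = -24; stocking = 7 gives clarity = -34.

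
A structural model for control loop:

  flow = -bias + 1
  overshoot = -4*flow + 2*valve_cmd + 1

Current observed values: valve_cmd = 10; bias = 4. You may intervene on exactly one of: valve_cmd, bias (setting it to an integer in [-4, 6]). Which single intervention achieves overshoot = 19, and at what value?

Intervening on valve_cmd: with other inputs at their observed values, overshoot = 2*valve_cmd + 13. Solving for 19 gives valve_cmd = 3, within [-4, 6].
Intervening on bias: overshoot = 4*bias + 17. Reaching 19 requires bias = 1/2, not an integer.

set valve_cmd = 3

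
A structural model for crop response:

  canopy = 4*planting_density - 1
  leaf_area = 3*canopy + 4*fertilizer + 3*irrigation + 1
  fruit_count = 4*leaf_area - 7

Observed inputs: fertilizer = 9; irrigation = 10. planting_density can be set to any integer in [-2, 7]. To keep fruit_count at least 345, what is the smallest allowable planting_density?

planting_density = 2

Substituting into the leaf_area equation gives leaf_area = 12*planting_density + 64.
This gives fruit_count = 48*planting_density + 249.
Require 48*planting_density + 249 ≥ 345, so planting_density ≥ 2.
The smallest integer in [-2, 7] satisfying this is 2.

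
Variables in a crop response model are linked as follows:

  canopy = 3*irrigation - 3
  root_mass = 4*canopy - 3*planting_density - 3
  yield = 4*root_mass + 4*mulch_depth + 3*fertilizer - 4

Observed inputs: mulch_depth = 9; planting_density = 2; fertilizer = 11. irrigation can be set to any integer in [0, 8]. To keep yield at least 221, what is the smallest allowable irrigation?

irrigation = 5

Substituting into the root_mass equation gives root_mass = 12*irrigation - 21.
Substituting into the yield equation gives yield = 48*irrigation - 19.
Require 48*irrigation - 19 ≥ 221, so irrigation ≥ 5.
The smallest integer in [0, 8] satisfying this is 5.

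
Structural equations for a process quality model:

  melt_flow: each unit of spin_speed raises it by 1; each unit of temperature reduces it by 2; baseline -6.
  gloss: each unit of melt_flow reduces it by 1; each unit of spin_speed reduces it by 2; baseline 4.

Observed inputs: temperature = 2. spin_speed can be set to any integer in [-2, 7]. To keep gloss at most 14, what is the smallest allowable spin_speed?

Substituting into the melt_flow equation gives melt_flow = spin_speed - 10.
Substituting into the gloss equation gives gloss = -3*spin_speed + 14.
Require -3*spin_speed + 14 ≤ 14, so spin_speed ≥ 0.
The smallest integer in [-2, 7] satisfying this is 0.

spin_speed = 0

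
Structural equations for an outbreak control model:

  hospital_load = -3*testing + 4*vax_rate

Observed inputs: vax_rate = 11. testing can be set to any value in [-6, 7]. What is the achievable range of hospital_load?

23 to 62

Substituting into the hospital_load equation gives hospital_load = -3*testing + 44.
Linear in testing, so extremes are at the endpoints: testing = -6 gives hospital_load = 62; testing = 7 gives hospital_load = 23.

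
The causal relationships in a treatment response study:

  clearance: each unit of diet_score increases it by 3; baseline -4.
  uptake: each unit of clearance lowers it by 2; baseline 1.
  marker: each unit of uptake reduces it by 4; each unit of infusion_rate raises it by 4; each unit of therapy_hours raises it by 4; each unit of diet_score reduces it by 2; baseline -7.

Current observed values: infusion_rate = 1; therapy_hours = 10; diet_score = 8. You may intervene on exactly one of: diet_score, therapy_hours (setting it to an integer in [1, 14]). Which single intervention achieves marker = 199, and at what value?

set diet_score = 9

Intervening on diet_score: with other inputs at their observed values, marker = 22*diet_score + 1. Solving for 199 gives diet_score = 9, within [1, 14].
Intervening on therapy_hours: marker = 4*therapy_hours + 137. Reaching 199 requires therapy_hours = 31/2, not an integer.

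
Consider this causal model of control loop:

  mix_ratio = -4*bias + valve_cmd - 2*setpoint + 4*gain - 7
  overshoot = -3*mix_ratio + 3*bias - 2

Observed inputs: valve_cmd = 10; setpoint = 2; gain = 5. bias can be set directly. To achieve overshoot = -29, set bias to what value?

Substituting into the mix_ratio equation gives mix_ratio = -4*bias + 19.
So overshoot = 15*bias - 59.
Solve 15*bias - 59 = -29: bias = (-29 + 59) / 15 = 2.

bias = 2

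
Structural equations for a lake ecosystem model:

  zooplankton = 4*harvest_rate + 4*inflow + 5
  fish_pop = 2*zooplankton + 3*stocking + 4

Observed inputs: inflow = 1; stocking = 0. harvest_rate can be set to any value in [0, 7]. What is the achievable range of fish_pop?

Substituting into the zooplankton equation gives zooplankton = 4*harvest_rate + 9.
Substituting into the fish_pop equation gives fish_pop = 8*harvest_rate + 22.
Linear in harvest_rate, so extremes are at the endpoints: harvest_rate = 0 gives fish_pop = 22; harvest_rate = 7 gives fish_pop = 78.

22 to 78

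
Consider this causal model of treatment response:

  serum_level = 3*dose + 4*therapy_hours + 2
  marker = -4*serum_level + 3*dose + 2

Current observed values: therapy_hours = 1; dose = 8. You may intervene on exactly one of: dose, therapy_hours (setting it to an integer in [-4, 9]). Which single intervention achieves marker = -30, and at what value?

set therapy_hours = -3

Intervening on dose: marker = -9*dose - 22. Reaching -30 requires dose = 8/9, not an integer.
Intervening on therapy_hours: with other inputs at their observed values, marker = -16*therapy_hours - 78. Solving for -30 gives therapy_hours = -3, within [-4, 9].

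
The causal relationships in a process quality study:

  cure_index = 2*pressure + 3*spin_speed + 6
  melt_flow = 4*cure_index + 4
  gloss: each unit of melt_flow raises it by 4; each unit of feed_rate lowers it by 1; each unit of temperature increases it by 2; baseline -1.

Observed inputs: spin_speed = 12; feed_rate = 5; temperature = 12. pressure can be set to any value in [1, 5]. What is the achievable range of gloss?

738 to 866

Substituting into the cure_index equation gives cure_index = 2*pressure + 42.
Substituting into the melt_flow equation gives melt_flow = 8*pressure + 172.
Substituting into the gloss equation gives gloss = 32*pressure + 706.
Linear in pressure, so extremes are at the endpoints: pressure = 1 gives gloss = 738; pressure = 5 gives gloss = 866.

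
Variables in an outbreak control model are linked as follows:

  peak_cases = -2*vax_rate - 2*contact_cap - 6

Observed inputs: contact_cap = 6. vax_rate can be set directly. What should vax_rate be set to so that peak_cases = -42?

Substituting into the peak_cases equation gives peak_cases = -2*vax_rate - 18.
Solve -2*vax_rate - 18 = -42: vax_rate = (-42 + 18) / -2 = 12.

vax_rate = 12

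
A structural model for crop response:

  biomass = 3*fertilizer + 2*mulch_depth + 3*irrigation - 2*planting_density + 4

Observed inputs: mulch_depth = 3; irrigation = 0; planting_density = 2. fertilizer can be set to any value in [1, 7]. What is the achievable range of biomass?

9 to 27

Substituting into the biomass equation gives biomass = 3*fertilizer + 6.
Linear in fertilizer, so extremes are at the endpoints: fertilizer = 1 gives biomass = 9; fertilizer = 7 gives biomass = 27.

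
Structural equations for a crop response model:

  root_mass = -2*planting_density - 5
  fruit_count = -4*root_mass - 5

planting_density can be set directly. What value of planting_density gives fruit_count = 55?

planting_density = 5

Substituting into the fruit_count equation gives fruit_count = 8*planting_density + 15.
Solve 8*planting_density + 15 = 55: planting_density = (55 - 15) / 8 = 5.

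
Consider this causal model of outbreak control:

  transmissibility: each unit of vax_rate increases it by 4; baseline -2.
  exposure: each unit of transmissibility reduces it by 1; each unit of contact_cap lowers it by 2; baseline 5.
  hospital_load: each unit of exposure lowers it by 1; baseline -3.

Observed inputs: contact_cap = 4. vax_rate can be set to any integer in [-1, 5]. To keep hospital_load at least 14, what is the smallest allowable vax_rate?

vax_rate = 4

Substituting into the exposure equation gives exposure = -4*vax_rate - 1.
So hospital_load = 4*vax_rate - 2.
Require 4*vax_rate - 2 ≥ 14, so vax_rate ≥ 4.
The smallest integer in [-1, 5] satisfying this is 4.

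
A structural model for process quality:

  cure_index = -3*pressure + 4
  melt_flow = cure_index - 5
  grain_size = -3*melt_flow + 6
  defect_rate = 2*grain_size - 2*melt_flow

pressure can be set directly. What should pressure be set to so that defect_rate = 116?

pressure = 4

Substituting into the melt_flow equation gives melt_flow = -3*pressure - 1.
Substituting into the grain_size equation gives grain_size = 9*pressure + 9.
defect_rate becomes 24*pressure + 20.
Solve 24*pressure + 20 = 116: pressure = (116 - 20) / 24 = 4.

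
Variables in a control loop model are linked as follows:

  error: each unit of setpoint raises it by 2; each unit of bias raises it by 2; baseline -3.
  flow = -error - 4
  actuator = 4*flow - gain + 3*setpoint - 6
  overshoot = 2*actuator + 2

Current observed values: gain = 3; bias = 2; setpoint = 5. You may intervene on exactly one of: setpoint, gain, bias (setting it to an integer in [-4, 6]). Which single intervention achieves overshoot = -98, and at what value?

set gain = -1

Intervening on setpoint: overshoot = -10*setpoint - 56. Reaching -98 requires setpoint = 21/5, not an integer.
Intervening on gain: with other inputs at their observed values, overshoot = -2*gain - 100. Solving for -98 gives gain = -1, within [-4, 6].
Intervening on bias: overshoot = -16*bias - 74. Reaching -98 requires bias = 3/2, not an integer.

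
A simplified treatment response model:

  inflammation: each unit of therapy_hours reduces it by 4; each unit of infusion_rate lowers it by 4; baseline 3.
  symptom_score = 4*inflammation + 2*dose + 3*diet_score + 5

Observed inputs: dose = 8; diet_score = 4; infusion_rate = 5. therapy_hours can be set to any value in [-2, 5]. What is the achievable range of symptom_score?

Substituting into the inflammation equation gives inflammation = -4*therapy_hours - 17.
Substituting into the symptom_score equation gives symptom_score = -16*therapy_hours - 35.
Linear in therapy_hours, so extremes are at the endpoints: therapy_hours = -2 gives symptom_score = -3; therapy_hours = 5 gives symptom_score = -115.

-115 to -3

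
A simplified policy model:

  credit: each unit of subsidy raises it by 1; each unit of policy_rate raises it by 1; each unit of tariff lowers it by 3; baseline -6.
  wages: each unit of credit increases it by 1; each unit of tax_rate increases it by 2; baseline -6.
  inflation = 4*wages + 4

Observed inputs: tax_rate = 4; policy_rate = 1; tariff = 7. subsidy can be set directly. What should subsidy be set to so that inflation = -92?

subsidy = 0

Substituting into the credit equation gives credit = subsidy - 26.
Substituting into the wages equation gives wages = subsidy - 24.
Substituting into the inflation equation gives inflation = 4*subsidy - 92.
Solve 4*subsidy - 92 = -92: subsidy = (-92 + 92) / 4 = 0.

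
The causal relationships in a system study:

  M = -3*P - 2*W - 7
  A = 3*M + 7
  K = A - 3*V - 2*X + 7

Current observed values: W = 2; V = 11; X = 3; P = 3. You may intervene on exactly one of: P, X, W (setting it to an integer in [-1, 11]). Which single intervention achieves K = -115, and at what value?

set W = 7

Intervening on P: K = -9*P - 58. Reaching -115 requires P = 19/3, not an integer.
Intervening on X: K = -2*X - 79. Reaching -115 requires X = 18, outside [-1, 11].
Intervening on W: with other inputs at their observed values, K = -6*W - 73. Solving for -115 gives W = 7, within [-1, 11].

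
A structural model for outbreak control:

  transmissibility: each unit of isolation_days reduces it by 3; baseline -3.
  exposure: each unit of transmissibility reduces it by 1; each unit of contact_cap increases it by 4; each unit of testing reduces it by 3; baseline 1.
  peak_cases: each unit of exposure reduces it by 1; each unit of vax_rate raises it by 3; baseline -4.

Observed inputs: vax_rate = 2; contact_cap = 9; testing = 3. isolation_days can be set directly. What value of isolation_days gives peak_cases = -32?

isolation_days = 1

Substituting into the exposure equation gives exposure = 3*isolation_days + 31.
Substituting into the peak_cases equation gives peak_cases = -3*isolation_days - 29.
Solve -3*isolation_days - 29 = -32: isolation_days = (-32 + 29) / -3 = 1.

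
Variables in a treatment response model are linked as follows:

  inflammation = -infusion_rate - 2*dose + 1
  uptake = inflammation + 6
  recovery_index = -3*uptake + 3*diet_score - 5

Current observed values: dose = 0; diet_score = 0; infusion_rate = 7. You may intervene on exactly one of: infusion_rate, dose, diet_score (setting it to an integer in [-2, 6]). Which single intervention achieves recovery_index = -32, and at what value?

Intervening on infusion_rate: with other inputs at their observed values, recovery_index = 3*infusion_rate - 26. Solving for -32 gives infusion_rate = -2, within [-2, 6].
Intervening on dose: recovery_index = 6*dose - 5. Reaching -32 requires dose = -9/2, not an integer.
Intervening on diet_score: recovery_index = 3*diet_score - 5. Reaching -32 requires diet_score = -9, outside [-2, 6].

set infusion_rate = -2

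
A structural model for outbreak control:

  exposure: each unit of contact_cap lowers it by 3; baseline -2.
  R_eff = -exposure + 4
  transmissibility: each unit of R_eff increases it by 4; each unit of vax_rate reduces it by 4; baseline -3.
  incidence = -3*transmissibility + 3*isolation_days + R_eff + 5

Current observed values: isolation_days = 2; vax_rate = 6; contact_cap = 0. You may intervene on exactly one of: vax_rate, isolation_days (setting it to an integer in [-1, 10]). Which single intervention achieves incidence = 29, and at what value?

Intervening on vax_rate: incidence = 12*vax_rate - 46. Reaching 29 requires vax_rate = 25/4, not an integer.
Intervening on isolation_days: with other inputs at their observed values, incidence = 3*isolation_days + 20. Solving for 29 gives isolation_days = 3, within [-1, 10].

set isolation_days = 3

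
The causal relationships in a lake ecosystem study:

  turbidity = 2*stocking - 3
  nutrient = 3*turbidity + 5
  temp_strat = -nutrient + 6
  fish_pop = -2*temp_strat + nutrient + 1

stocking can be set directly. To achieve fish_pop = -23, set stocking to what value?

stocking = 0

Substituting into the nutrient equation gives nutrient = 6*stocking - 4.
This gives temp_strat = -6*stocking + 10.
fish_pop becomes 18*stocking - 23.
Solve 18*stocking - 23 = -23: stocking = (-23 + 23) / 18 = 0.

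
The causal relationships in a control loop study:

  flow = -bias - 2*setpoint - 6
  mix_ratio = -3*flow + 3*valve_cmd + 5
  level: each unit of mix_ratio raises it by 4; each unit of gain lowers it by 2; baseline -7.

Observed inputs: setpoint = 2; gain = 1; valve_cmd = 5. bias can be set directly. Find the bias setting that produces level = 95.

bias = -8

Substituting into the flow equation gives flow = -bias - 10.
Substituting into the mix_ratio equation gives mix_ratio = 3*bias + 50.
Substituting into the level equation gives level = 12*bias + 191.
Solve 12*bias + 191 = 95: bias = (95 - 191) / 12 = -8.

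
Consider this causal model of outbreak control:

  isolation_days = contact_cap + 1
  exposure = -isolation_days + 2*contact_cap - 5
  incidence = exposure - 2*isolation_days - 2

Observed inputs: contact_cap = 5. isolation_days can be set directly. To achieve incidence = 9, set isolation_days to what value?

Intervening on isolation_days fixes its value directly, overriding its dependence on contact_cap.
Substituting into the exposure equation gives exposure = -isolation_days + 5.
So incidence = -3*isolation_days + 3.
Solve -3*isolation_days + 3 = 9: isolation_days = (9 - 3) / -3 = -2.

isolation_days = -2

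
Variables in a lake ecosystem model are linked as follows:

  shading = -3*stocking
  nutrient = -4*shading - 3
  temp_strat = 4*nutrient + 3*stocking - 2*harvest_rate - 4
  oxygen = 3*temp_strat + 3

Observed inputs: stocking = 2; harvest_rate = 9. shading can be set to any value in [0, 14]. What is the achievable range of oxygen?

-753 to -81

Intervening on shading fixes its value directly, overriding its dependence on stocking.
Substituting into the temp_strat equation gives temp_strat = -16*shading - 28.
This gives oxygen = -48*shading - 81.
Linear in shading, so extremes are at the endpoints: shading = 0 gives oxygen = -81; shading = 14 gives oxygen = -753.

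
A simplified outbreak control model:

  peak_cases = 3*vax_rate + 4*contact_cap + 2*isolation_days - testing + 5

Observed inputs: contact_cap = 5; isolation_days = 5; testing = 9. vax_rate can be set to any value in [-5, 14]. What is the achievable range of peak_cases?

Substituting into the peak_cases equation gives peak_cases = 3*vax_rate + 26.
Linear in vax_rate, so extremes are at the endpoints: vax_rate = -5 gives peak_cases = 11; vax_rate = 14 gives peak_cases = 68.

11 to 68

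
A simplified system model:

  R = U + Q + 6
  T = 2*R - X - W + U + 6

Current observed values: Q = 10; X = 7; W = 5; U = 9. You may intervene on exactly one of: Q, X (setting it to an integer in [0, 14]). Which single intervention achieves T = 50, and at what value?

Intervening on Q: T = 2*Q + 33. Reaching 50 requires Q = 17/2, not an integer.
Intervening on X: with other inputs at their observed values, T = -X + 60. Solving for 50 gives X = 10, within [0, 14].

set X = 10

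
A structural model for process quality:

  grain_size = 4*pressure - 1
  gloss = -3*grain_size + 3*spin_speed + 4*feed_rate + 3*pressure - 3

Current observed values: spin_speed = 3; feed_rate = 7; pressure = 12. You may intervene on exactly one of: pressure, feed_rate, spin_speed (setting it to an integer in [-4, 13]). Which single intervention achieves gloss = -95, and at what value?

set feed_rate = 1

Intervening on pressure: gloss = -9*pressure + 37. Reaching -95 requires pressure = 44/3, not an integer.
Intervening on feed_rate: with other inputs at their observed values, gloss = 4*feed_rate - 99. Solving for -95 gives feed_rate = 1, within [-4, 13].
Intervening on spin_speed: gloss = 3*spin_speed - 80. Reaching -95 requires spin_speed = -5, outside [-4, 13].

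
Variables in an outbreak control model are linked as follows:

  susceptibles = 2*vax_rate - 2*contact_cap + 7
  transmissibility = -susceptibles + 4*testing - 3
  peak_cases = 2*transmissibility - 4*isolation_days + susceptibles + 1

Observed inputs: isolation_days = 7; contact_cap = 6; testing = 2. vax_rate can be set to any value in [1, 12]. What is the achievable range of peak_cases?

Substituting into the susceptibles equation gives susceptibles = 2*vax_rate - 5.
Substituting into the transmissibility equation gives transmissibility = -2*vax_rate + 10.
So peak_cases = -2*vax_rate - 12.
Linear in vax_rate, so extremes are at the endpoints: vax_rate = 1 gives peak_cases = -14; vax_rate = 12 gives peak_cases = -36.

-36 to -14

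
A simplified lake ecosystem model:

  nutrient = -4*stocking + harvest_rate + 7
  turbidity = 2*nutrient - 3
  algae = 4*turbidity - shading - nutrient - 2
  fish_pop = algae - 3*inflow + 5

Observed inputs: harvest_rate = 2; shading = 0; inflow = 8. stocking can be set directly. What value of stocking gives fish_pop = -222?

stocking = 9

Substituting into the nutrient equation gives nutrient = -4*stocking + 9.
So turbidity = -8*stocking + 15.
Substituting into the algae equation gives algae = -28*stocking + 49.
Substituting into the fish_pop equation gives fish_pop = -28*stocking + 30.
Solve -28*stocking + 30 = -222: stocking = (-222 - 30) / -28 = 9.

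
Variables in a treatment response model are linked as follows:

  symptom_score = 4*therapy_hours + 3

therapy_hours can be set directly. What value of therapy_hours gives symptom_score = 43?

Solve 4*therapy_hours + 3 = 43: therapy_hours = (43 - 3) / 4 = 10.

therapy_hours = 10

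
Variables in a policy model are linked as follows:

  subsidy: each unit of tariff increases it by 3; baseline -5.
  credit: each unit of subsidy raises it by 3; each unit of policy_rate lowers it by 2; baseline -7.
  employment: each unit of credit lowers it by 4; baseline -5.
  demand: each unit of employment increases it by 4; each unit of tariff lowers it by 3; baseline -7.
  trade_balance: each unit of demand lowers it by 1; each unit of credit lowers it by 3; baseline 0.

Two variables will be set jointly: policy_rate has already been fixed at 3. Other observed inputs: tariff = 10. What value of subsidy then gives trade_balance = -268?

With policy_rate held at 3:
Intervening on subsidy fixes its value directly, overriding its dependence on tariff.
Substituting into the credit equation gives credit = 3*subsidy - 13.
Substituting into the employment equation gives employment = -12*subsidy + 47.
Substituting into the demand equation gives demand = -48*subsidy + 151.
Substituting into the trade_balance equation gives trade_balance = 39*subsidy - 112.
Solve 39*subsidy - 112 = -268: subsidy = (-268 + 112) / 39 = -4.

subsidy = -4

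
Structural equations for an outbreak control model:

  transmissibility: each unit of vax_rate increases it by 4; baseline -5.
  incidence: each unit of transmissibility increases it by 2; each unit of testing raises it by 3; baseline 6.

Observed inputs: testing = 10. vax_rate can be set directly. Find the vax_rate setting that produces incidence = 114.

Substituting into the incidence equation gives incidence = 8*vax_rate + 26.
Solve 8*vax_rate + 26 = 114: vax_rate = (114 - 26) / 8 = 11.

vax_rate = 11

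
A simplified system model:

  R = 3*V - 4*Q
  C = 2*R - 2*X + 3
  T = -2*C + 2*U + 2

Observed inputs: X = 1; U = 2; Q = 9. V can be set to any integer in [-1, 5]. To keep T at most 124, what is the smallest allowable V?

V = 2

Substituting into the R equation gives R = 3*V - 36.
Substituting into the C equation gives C = 6*V - 71.
So T = -12*V + 148.
Require -12*V + 148 ≤ 124, so V ≥ 2.
The smallest integer in [-1, 5] satisfying this is 2.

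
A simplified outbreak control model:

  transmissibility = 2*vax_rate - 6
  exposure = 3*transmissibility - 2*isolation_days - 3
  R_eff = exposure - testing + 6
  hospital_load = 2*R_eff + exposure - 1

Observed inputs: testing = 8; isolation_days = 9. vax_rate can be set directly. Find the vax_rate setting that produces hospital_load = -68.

vax_rate = 3

Substituting into the exposure equation gives exposure = 6*vax_rate - 39.
This gives R_eff = 6*vax_rate - 41.
This gives hospital_load = 18*vax_rate - 122.
Solve 18*vax_rate - 122 = -68: vax_rate = (-68 + 122) / 18 = 3.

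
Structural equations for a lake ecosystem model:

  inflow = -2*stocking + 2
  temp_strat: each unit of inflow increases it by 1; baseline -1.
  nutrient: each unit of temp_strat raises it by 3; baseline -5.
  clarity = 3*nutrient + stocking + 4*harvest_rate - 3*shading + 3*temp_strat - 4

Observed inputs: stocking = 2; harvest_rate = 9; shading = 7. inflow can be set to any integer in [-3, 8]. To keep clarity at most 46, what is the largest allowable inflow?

inflow = 5

Intervening on inflow fixes its value directly, overriding its dependence on stocking.
Substituting into the nutrient equation gives nutrient = 3*inflow - 8.
Substituting into the clarity equation gives clarity = 12*inflow - 14.
Require 12*inflow - 14 ≤ 46, so inflow ≤ 5.
The largest integer in [-3, 8] satisfying this is 5.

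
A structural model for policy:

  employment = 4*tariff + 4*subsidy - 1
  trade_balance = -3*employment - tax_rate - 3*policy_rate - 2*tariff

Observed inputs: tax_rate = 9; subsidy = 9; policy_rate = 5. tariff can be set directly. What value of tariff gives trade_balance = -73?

Substituting into the employment equation gives employment = 4*tariff + 35.
trade_balance becomes -14*tariff - 129.
Solve -14*tariff - 129 = -73: tariff = (-73 + 129) / -14 = -4.

tariff = -4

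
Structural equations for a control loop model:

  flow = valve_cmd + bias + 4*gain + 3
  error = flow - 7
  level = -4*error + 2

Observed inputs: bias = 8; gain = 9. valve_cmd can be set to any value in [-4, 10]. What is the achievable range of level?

Substituting into the flow equation gives flow = valve_cmd + 47.
Substituting into the error equation gives error = valve_cmd + 40.
Substituting into the level equation gives level = -4*valve_cmd - 158.
Linear in valve_cmd, so extremes are at the endpoints: valve_cmd = -4 gives level = -142; valve_cmd = 10 gives level = -198.

-198 to -142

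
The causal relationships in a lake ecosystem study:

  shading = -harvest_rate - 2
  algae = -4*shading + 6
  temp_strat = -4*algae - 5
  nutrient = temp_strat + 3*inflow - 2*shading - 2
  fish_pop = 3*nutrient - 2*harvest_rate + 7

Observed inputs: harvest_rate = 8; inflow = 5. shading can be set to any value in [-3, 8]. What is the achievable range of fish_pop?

Intervening on shading fixes its value directly, overriding its dependence on harvest_rate.
Substituting into the temp_strat equation gives temp_strat = 16*shading - 29.
nutrient becomes 14*shading - 16.
fish_pop becomes 42*shading - 57.
Linear in shading, so extremes are at the endpoints: shading = -3 gives fish_pop = -183; shading = 8 gives fish_pop = 279.

-183 to 279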